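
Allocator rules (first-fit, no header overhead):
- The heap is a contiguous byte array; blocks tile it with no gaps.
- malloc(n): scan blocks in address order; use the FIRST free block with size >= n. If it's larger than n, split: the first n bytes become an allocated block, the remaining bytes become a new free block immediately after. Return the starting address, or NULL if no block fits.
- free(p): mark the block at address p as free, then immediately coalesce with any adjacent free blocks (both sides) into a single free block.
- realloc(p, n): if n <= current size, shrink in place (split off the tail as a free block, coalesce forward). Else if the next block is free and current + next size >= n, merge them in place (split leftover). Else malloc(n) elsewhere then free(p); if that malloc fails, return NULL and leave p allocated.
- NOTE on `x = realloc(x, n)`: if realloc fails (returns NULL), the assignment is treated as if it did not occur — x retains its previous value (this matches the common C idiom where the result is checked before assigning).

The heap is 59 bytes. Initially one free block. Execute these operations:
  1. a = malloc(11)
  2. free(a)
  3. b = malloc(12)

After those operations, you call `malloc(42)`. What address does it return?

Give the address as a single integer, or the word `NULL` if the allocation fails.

Op 1: a = malloc(11) -> a = 0; heap: [0-10 ALLOC][11-58 FREE]
Op 2: free(a) -> (freed a); heap: [0-58 FREE]
Op 3: b = malloc(12) -> b = 0; heap: [0-11 ALLOC][12-58 FREE]
malloc(42): first-fit scan over [0-11 ALLOC][12-58 FREE] -> 12

Answer: 12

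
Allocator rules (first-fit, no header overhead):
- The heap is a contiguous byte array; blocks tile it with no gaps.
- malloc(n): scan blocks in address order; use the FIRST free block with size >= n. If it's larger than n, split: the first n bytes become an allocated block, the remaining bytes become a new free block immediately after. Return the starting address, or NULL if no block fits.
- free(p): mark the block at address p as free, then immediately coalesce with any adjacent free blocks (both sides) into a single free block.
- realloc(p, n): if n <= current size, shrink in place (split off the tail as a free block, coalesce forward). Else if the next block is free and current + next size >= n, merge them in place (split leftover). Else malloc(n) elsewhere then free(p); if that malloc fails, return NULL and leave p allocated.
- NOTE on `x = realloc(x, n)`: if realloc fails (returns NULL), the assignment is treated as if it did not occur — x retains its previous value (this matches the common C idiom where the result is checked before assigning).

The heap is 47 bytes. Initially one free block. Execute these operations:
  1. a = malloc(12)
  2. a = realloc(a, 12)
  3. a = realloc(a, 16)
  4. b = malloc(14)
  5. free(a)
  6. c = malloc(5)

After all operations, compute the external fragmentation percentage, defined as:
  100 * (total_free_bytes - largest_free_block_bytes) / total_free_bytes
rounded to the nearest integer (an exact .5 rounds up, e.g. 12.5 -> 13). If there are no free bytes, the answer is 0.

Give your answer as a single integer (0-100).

Answer: 39

Derivation:
Op 1: a = malloc(12) -> a = 0; heap: [0-11 ALLOC][12-46 FREE]
Op 2: a = realloc(a, 12) -> a = 0; heap: [0-11 ALLOC][12-46 FREE]
Op 3: a = realloc(a, 16) -> a = 0; heap: [0-15 ALLOC][16-46 FREE]
Op 4: b = malloc(14) -> b = 16; heap: [0-15 ALLOC][16-29 ALLOC][30-46 FREE]
Op 5: free(a) -> (freed a); heap: [0-15 FREE][16-29 ALLOC][30-46 FREE]
Op 6: c = malloc(5) -> c = 0; heap: [0-4 ALLOC][5-15 FREE][16-29 ALLOC][30-46 FREE]
Free blocks: [11 17] total_free=28 largest=17 -> 100*(28-17)/28 = 1100/28 ≈ 39.286 -> rounds to 39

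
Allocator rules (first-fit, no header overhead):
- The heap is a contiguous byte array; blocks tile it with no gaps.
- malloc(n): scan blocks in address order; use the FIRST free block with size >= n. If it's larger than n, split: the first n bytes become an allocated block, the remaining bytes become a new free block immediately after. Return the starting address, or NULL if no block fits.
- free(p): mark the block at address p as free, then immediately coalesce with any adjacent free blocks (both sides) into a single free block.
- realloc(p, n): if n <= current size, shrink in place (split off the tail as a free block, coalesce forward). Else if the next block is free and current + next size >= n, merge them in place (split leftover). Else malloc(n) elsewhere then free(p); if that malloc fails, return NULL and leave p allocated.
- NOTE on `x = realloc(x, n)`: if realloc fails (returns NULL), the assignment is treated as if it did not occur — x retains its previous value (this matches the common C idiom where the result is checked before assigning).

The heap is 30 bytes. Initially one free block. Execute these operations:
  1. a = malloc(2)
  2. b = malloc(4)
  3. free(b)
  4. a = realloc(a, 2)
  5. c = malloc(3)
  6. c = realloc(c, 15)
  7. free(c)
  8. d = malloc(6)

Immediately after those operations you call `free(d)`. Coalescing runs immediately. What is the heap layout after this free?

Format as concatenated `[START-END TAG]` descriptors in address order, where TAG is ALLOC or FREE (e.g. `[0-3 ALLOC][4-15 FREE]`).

Answer: [0-1 ALLOC][2-29 FREE]

Derivation:
Op 1: a = malloc(2) -> a = 0; heap: [0-1 ALLOC][2-29 FREE]
Op 2: b = malloc(4) -> b = 2; heap: [0-1 ALLOC][2-5 ALLOC][6-29 FREE]
Op 3: free(b) -> (freed b); heap: [0-1 ALLOC][2-29 FREE]
Op 4: a = realloc(a, 2) -> a = 0; heap: [0-1 ALLOC][2-29 FREE]
Op 5: c = malloc(3) -> c = 2; heap: [0-1 ALLOC][2-4 ALLOC][5-29 FREE]
Op 6: c = realloc(c, 15) -> c = 2; heap: [0-1 ALLOC][2-16 ALLOC][17-29 FREE]
Op 7: free(c) -> (freed c); heap: [0-1 ALLOC][2-29 FREE]
Op 8: d = malloc(6) -> d = 2; heap: [0-1 ALLOC][2-7 ALLOC][8-29 FREE]
free(d): d = 2 -> block [2-7 ALLOC]; mark free, coalesce with adjacent free neighbors -> [0-1 ALLOC][2-29 FREE]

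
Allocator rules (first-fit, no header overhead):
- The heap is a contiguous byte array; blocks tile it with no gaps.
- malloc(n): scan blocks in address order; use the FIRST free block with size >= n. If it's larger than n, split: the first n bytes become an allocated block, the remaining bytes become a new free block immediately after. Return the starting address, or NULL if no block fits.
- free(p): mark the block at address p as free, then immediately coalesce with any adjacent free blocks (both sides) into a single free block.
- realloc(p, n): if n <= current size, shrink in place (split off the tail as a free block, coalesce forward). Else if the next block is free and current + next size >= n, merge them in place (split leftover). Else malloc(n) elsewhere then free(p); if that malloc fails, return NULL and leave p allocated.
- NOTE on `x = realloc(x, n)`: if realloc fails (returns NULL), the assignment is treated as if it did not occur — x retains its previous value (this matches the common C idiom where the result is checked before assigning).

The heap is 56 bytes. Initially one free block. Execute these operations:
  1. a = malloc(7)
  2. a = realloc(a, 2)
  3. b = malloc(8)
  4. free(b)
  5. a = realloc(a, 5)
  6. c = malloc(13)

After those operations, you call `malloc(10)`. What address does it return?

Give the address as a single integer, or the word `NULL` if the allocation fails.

Op 1: a = malloc(7) -> a = 0; heap: [0-6 ALLOC][7-55 FREE]
Op 2: a = realloc(a, 2) -> a = 0; heap: [0-1 ALLOC][2-55 FREE]
Op 3: b = malloc(8) -> b = 2; heap: [0-1 ALLOC][2-9 ALLOC][10-55 FREE]
Op 4: free(b) -> (freed b); heap: [0-1 ALLOC][2-55 FREE]
Op 5: a = realloc(a, 5) -> a = 0; heap: [0-4 ALLOC][5-55 FREE]
Op 6: c = malloc(13) -> c = 5; heap: [0-4 ALLOC][5-17 ALLOC][18-55 FREE]
malloc(10): first-fit scan over [0-4 ALLOC][5-17 ALLOC][18-55 FREE] -> 18

Answer: 18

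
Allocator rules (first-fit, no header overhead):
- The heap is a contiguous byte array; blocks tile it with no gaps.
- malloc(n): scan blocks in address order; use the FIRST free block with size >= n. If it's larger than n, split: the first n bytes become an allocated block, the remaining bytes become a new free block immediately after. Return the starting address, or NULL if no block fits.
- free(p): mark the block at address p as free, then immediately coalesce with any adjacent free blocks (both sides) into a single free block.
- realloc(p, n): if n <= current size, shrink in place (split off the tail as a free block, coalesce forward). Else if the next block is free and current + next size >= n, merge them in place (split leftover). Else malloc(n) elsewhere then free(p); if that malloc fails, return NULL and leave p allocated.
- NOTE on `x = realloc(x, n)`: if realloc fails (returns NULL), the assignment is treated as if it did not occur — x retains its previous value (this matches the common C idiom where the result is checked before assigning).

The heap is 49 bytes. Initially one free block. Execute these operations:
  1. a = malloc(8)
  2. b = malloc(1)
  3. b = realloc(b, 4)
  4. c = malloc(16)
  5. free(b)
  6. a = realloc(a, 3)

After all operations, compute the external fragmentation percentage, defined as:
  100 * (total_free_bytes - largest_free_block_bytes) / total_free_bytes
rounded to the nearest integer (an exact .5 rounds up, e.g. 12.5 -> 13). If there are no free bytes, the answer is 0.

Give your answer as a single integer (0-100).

Answer: 30

Derivation:
Op 1: a = malloc(8) -> a = 0; heap: [0-7 ALLOC][8-48 FREE]
Op 2: b = malloc(1) -> b = 8; heap: [0-7 ALLOC][8-8 ALLOC][9-48 FREE]
Op 3: b = realloc(b, 4) -> b = 8; heap: [0-7 ALLOC][8-11 ALLOC][12-48 FREE]
Op 4: c = malloc(16) -> c = 12; heap: [0-7 ALLOC][8-11 ALLOC][12-27 ALLOC][28-48 FREE]
Op 5: free(b) -> (freed b); heap: [0-7 ALLOC][8-11 FREE][12-27 ALLOC][28-48 FREE]
Op 6: a = realloc(a, 3) -> a = 0; heap: [0-2 ALLOC][3-11 FREE][12-27 ALLOC][28-48 FREE]
Free blocks: [9 21] total_free=30 largest=21 -> 100*(30-21)/30 = 900/30 = 30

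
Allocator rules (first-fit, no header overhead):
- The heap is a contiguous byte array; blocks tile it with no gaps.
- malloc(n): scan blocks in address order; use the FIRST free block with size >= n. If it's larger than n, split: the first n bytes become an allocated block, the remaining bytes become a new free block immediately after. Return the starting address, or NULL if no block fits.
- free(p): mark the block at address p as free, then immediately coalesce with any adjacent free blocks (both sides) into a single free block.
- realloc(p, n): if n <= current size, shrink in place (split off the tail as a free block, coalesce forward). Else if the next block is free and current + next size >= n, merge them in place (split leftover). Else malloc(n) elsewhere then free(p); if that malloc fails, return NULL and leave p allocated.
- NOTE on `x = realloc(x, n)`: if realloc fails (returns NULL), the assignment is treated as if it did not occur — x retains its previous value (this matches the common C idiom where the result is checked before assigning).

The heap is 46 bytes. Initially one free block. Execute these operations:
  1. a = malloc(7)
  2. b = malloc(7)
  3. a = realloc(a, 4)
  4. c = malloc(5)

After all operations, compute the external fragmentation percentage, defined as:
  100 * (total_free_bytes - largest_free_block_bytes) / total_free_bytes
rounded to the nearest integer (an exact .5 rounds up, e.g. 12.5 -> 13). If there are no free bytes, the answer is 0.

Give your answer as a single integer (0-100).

Op 1: a = malloc(7) -> a = 0; heap: [0-6 ALLOC][7-45 FREE]
Op 2: b = malloc(7) -> b = 7; heap: [0-6 ALLOC][7-13 ALLOC][14-45 FREE]
Op 3: a = realloc(a, 4) -> a = 0; heap: [0-3 ALLOC][4-6 FREE][7-13 ALLOC][14-45 FREE]
Op 4: c = malloc(5) -> c = 14; heap: [0-3 ALLOC][4-6 FREE][7-13 ALLOC][14-18 ALLOC][19-45 FREE]
Free blocks: [3 27] total_free=30 largest=27 -> 100*(30-27)/30 = 300/30 = 10

Answer: 10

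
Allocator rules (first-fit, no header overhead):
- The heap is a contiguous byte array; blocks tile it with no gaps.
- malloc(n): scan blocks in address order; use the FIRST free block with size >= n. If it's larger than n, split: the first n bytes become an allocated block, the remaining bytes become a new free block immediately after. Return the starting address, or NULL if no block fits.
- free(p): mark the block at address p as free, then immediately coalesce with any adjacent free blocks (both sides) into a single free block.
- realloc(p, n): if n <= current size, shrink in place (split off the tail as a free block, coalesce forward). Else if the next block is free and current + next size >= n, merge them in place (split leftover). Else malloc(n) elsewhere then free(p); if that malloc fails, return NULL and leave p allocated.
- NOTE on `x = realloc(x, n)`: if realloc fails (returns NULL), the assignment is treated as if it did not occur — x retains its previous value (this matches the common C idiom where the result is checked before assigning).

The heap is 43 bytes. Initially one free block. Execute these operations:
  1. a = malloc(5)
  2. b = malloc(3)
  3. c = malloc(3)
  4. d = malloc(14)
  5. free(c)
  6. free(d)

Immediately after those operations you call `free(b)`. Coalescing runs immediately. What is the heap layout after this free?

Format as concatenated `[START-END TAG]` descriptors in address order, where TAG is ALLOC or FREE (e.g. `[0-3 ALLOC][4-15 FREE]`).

Op 1: a = malloc(5) -> a = 0; heap: [0-4 ALLOC][5-42 FREE]
Op 2: b = malloc(3) -> b = 5; heap: [0-4 ALLOC][5-7 ALLOC][8-42 FREE]
Op 3: c = malloc(3) -> c = 8; heap: [0-4 ALLOC][5-7 ALLOC][8-10 ALLOC][11-42 FREE]
Op 4: d = malloc(14) -> d = 11; heap: [0-4 ALLOC][5-7 ALLOC][8-10 ALLOC][11-24 ALLOC][25-42 FREE]
Op 5: free(c) -> (freed c); heap: [0-4 ALLOC][5-7 ALLOC][8-10 FREE][11-24 ALLOC][25-42 FREE]
Op 6: free(d) -> (freed d); heap: [0-4 ALLOC][5-7 ALLOC][8-42 FREE]
free(b): b = 5 -> block [5-7 ALLOC]; mark free, coalesce with adjacent free neighbors -> [0-4 ALLOC][5-42 FREE]

Answer: [0-4 ALLOC][5-42 FREE]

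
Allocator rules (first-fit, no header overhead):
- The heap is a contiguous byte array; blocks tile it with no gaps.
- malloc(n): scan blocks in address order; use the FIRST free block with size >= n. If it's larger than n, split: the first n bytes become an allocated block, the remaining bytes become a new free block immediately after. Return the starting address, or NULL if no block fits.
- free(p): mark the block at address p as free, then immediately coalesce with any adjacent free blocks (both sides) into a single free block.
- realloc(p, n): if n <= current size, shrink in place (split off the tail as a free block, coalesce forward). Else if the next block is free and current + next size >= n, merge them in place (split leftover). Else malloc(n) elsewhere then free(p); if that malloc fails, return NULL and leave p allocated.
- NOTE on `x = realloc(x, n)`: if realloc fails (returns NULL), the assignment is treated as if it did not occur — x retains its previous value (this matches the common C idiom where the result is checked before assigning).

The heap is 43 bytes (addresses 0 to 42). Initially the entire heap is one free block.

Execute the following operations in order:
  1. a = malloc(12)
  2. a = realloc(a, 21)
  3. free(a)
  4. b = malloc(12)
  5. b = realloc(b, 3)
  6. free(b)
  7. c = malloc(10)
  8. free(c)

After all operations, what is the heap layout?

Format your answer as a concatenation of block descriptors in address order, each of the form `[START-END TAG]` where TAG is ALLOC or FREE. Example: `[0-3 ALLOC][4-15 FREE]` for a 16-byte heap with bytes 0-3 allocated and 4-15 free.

Op 1: a = malloc(12) -> a = 0; heap: [0-11 ALLOC][12-42 FREE]
Op 2: a = realloc(a, 21) -> a = 0; heap: [0-20 ALLOC][21-42 FREE]
Op 3: free(a) -> (freed a); heap: [0-42 FREE]
Op 4: b = malloc(12) -> b = 0; heap: [0-11 ALLOC][12-42 FREE]
Op 5: b = realloc(b, 3) -> b = 0; heap: [0-2 ALLOC][3-42 FREE]
Op 6: free(b) -> (freed b); heap: [0-42 FREE]
Op 7: c = malloc(10) -> c = 0; heap: [0-9 ALLOC][10-42 FREE]
Op 8: free(c) -> (freed c); heap: [0-42 FREE]

Answer: [0-42 FREE]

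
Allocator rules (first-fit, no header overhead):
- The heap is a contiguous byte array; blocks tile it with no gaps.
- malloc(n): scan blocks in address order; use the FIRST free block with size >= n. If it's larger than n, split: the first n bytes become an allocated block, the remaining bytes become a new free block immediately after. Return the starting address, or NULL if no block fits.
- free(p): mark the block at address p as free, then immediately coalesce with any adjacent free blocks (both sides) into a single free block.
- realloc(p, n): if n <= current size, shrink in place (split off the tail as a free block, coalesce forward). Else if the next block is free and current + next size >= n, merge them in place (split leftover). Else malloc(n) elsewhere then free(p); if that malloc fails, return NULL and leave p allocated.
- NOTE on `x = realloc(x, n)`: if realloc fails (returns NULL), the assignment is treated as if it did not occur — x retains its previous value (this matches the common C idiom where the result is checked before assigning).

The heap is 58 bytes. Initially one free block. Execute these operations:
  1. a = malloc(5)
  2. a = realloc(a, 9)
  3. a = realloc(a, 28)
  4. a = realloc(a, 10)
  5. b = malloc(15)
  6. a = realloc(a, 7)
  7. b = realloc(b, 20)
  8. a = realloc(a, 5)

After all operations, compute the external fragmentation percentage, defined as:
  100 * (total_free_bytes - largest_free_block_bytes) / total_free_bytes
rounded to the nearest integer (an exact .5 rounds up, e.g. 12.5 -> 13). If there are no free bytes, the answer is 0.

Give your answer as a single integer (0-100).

Op 1: a = malloc(5) -> a = 0; heap: [0-4 ALLOC][5-57 FREE]
Op 2: a = realloc(a, 9) -> a = 0; heap: [0-8 ALLOC][9-57 FREE]
Op 3: a = realloc(a, 28) -> a = 0; heap: [0-27 ALLOC][28-57 FREE]
Op 4: a = realloc(a, 10) -> a = 0; heap: [0-9 ALLOC][10-57 FREE]
Op 5: b = malloc(15) -> b = 10; heap: [0-9 ALLOC][10-24 ALLOC][25-57 FREE]
Op 6: a = realloc(a, 7) -> a = 0; heap: [0-6 ALLOC][7-9 FREE][10-24 ALLOC][25-57 FREE]
Op 7: b = realloc(b, 20) -> b = 10; heap: [0-6 ALLOC][7-9 FREE][10-29 ALLOC][30-57 FREE]
Op 8: a = realloc(a, 5) -> a = 0; heap: [0-4 ALLOC][5-9 FREE][10-29 ALLOC][30-57 FREE]
Free blocks: [5 28] total_free=33 largest=28 -> 100*(33-28)/33 = 500/33 ≈ 15.152 -> rounds to 15

Answer: 15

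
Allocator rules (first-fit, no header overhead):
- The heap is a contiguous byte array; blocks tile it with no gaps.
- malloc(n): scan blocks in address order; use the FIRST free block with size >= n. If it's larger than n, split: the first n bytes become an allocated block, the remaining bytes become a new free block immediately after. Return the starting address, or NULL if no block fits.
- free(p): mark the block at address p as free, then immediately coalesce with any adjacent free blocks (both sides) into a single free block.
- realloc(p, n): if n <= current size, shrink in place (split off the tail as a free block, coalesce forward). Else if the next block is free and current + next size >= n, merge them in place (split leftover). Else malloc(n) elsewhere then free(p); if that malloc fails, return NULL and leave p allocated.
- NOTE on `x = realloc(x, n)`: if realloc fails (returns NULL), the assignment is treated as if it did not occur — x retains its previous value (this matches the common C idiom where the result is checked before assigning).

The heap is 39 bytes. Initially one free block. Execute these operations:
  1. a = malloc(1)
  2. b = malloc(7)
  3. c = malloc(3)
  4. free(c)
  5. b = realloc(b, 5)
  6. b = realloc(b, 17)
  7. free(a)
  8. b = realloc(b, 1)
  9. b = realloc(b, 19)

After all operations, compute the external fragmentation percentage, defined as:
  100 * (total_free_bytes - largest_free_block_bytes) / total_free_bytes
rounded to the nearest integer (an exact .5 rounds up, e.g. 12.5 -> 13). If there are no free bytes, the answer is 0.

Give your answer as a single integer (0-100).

Answer: 5

Derivation:
Op 1: a = malloc(1) -> a = 0; heap: [0-0 ALLOC][1-38 FREE]
Op 2: b = malloc(7) -> b = 1; heap: [0-0 ALLOC][1-7 ALLOC][8-38 FREE]
Op 3: c = malloc(3) -> c = 8; heap: [0-0 ALLOC][1-7 ALLOC][8-10 ALLOC][11-38 FREE]
Op 4: free(c) -> (freed c); heap: [0-0 ALLOC][1-7 ALLOC][8-38 FREE]
Op 5: b = realloc(b, 5) -> b = 1; heap: [0-0 ALLOC][1-5 ALLOC][6-38 FREE]
Op 6: b = realloc(b, 17) -> b = 1; heap: [0-0 ALLOC][1-17 ALLOC][18-38 FREE]
Op 7: free(a) -> (freed a); heap: [0-0 FREE][1-17 ALLOC][18-38 FREE]
Op 8: b = realloc(b, 1) -> b = 1; heap: [0-0 FREE][1-1 ALLOC][2-38 FREE]
Op 9: b = realloc(b, 19) -> b = 1; heap: [0-0 FREE][1-19 ALLOC][20-38 FREE]
Free blocks: [1 19] total_free=20 largest=19 -> 100*(20-19)/20 = 100/20 = 5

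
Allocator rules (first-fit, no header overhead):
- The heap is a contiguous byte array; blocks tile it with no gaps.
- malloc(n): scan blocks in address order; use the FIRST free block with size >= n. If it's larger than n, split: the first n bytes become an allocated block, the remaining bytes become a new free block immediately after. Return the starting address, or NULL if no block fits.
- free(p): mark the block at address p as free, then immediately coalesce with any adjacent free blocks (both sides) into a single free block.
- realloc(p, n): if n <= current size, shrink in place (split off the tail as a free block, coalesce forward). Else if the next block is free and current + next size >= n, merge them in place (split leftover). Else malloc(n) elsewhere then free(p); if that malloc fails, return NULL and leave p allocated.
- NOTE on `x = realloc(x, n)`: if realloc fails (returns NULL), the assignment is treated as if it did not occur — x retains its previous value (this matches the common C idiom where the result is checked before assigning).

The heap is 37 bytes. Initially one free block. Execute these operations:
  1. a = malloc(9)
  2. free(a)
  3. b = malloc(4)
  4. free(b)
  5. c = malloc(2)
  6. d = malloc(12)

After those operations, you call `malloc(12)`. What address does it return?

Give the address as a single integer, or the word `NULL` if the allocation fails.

Op 1: a = malloc(9) -> a = 0; heap: [0-8 ALLOC][9-36 FREE]
Op 2: free(a) -> (freed a); heap: [0-36 FREE]
Op 3: b = malloc(4) -> b = 0; heap: [0-3 ALLOC][4-36 FREE]
Op 4: free(b) -> (freed b); heap: [0-36 FREE]
Op 5: c = malloc(2) -> c = 0; heap: [0-1 ALLOC][2-36 FREE]
Op 6: d = malloc(12) -> d = 2; heap: [0-1 ALLOC][2-13 ALLOC][14-36 FREE]
malloc(12): first-fit scan over [0-1 ALLOC][2-13 ALLOC][14-36 FREE] -> 14

Answer: 14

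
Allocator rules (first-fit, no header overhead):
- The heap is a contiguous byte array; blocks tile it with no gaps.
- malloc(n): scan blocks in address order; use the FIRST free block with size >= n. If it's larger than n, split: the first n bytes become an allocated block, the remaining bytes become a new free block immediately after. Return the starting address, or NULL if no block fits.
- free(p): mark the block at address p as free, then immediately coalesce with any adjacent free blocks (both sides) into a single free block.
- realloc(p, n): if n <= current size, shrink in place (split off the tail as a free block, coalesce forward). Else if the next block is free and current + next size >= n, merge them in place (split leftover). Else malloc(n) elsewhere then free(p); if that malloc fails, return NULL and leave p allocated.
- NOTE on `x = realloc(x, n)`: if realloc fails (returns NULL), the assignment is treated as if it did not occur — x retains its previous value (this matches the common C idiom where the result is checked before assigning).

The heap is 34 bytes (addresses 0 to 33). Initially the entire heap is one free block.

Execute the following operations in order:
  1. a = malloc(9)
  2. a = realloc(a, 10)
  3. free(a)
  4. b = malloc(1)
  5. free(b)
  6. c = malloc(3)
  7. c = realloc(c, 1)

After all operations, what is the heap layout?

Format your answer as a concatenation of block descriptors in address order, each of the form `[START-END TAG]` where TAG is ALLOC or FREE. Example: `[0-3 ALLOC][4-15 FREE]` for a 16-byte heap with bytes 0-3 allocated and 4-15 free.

Answer: [0-0 ALLOC][1-33 FREE]

Derivation:
Op 1: a = malloc(9) -> a = 0; heap: [0-8 ALLOC][9-33 FREE]
Op 2: a = realloc(a, 10) -> a = 0; heap: [0-9 ALLOC][10-33 FREE]
Op 3: free(a) -> (freed a); heap: [0-33 FREE]
Op 4: b = malloc(1) -> b = 0; heap: [0-0 ALLOC][1-33 FREE]
Op 5: free(b) -> (freed b); heap: [0-33 FREE]
Op 6: c = malloc(3) -> c = 0; heap: [0-2 ALLOC][3-33 FREE]
Op 7: c = realloc(c, 1) -> c = 0; heap: [0-0 ALLOC][1-33 FREE]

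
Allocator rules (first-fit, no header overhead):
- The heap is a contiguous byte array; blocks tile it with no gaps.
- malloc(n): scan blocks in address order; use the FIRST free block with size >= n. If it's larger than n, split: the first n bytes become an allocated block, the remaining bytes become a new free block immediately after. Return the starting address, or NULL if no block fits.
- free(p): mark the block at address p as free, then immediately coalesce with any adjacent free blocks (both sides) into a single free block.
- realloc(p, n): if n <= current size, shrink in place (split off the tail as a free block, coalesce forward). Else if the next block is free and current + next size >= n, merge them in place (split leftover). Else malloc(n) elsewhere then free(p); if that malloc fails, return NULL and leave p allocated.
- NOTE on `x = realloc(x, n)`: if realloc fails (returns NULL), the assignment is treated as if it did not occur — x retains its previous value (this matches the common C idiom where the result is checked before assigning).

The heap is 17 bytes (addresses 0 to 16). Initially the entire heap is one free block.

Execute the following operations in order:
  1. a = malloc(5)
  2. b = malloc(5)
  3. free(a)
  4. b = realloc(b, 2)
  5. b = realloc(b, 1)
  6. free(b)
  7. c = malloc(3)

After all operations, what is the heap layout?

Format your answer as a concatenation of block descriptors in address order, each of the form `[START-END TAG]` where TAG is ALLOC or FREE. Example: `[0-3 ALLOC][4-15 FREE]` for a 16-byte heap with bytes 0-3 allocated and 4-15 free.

Op 1: a = malloc(5) -> a = 0; heap: [0-4 ALLOC][5-16 FREE]
Op 2: b = malloc(5) -> b = 5; heap: [0-4 ALLOC][5-9 ALLOC][10-16 FREE]
Op 3: free(a) -> (freed a); heap: [0-4 FREE][5-9 ALLOC][10-16 FREE]
Op 4: b = realloc(b, 2) -> b = 5; heap: [0-4 FREE][5-6 ALLOC][7-16 FREE]
Op 5: b = realloc(b, 1) -> b = 5; heap: [0-4 FREE][5-5 ALLOC][6-16 FREE]
Op 6: free(b) -> (freed b); heap: [0-16 FREE]
Op 7: c = malloc(3) -> c = 0; heap: [0-2 ALLOC][3-16 FREE]

Answer: [0-2 ALLOC][3-16 FREE]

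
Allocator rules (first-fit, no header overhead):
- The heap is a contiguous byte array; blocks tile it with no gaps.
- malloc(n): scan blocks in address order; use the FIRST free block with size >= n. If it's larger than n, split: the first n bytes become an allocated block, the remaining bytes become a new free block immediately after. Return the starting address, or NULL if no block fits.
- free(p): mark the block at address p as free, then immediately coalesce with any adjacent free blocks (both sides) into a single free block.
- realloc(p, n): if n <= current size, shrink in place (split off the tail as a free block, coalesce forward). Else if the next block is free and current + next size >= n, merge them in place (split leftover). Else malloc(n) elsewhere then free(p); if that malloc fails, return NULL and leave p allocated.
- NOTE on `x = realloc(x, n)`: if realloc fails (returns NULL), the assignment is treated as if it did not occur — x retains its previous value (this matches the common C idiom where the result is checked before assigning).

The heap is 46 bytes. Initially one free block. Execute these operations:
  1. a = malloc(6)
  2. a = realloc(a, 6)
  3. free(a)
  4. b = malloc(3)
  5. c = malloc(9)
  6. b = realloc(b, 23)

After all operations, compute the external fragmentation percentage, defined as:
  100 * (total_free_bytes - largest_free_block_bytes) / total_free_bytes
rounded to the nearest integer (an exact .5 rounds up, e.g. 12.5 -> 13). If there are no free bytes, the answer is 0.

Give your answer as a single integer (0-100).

Op 1: a = malloc(6) -> a = 0; heap: [0-5 ALLOC][6-45 FREE]
Op 2: a = realloc(a, 6) -> a = 0; heap: [0-5 ALLOC][6-45 FREE]
Op 3: free(a) -> (freed a); heap: [0-45 FREE]
Op 4: b = malloc(3) -> b = 0; heap: [0-2 ALLOC][3-45 FREE]
Op 5: c = malloc(9) -> c = 3; heap: [0-2 ALLOC][3-11 ALLOC][12-45 FREE]
Op 6: b = realloc(b, 23) -> b = 12; heap: [0-2 FREE][3-11 ALLOC][12-34 ALLOC][35-45 FREE]
Free blocks: [3 11] total_free=14 largest=11 -> 100*(14-11)/14 = 300/14 ≈ 21.429 -> rounds to 21

Answer: 21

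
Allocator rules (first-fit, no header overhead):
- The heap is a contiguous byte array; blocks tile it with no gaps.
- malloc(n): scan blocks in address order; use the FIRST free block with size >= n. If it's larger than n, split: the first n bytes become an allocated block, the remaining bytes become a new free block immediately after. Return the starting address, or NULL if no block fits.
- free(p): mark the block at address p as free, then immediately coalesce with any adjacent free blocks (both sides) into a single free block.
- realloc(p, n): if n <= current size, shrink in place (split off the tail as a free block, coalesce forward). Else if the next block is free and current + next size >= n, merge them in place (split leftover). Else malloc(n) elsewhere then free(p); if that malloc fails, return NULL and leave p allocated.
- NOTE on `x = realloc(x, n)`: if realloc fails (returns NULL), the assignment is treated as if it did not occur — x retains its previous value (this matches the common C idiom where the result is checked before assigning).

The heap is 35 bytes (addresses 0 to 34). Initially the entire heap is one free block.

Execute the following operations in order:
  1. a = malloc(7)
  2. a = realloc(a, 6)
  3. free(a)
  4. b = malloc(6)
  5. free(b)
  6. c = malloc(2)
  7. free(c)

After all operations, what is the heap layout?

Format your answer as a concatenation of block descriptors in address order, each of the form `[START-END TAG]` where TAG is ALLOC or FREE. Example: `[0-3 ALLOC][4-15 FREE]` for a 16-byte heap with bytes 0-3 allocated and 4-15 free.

Op 1: a = malloc(7) -> a = 0; heap: [0-6 ALLOC][7-34 FREE]
Op 2: a = realloc(a, 6) -> a = 0; heap: [0-5 ALLOC][6-34 FREE]
Op 3: free(a) -> (freed a); heap: [0-34 FREE]
Op 4: b = malloc(6) -> b = 0; heap: [0-5 ALLOC][6-34 FREE]
Op 5: free(b) -> (freed b); heap: [0-34 FREE]
Op 6: c = malloc(2) -> c = 0; heap: [0-1 ALLOC][2-34 FREE]
Op 7: free(c) -> (freed c); heap: [0-34 FREE]

Answer: [0-34 FREE]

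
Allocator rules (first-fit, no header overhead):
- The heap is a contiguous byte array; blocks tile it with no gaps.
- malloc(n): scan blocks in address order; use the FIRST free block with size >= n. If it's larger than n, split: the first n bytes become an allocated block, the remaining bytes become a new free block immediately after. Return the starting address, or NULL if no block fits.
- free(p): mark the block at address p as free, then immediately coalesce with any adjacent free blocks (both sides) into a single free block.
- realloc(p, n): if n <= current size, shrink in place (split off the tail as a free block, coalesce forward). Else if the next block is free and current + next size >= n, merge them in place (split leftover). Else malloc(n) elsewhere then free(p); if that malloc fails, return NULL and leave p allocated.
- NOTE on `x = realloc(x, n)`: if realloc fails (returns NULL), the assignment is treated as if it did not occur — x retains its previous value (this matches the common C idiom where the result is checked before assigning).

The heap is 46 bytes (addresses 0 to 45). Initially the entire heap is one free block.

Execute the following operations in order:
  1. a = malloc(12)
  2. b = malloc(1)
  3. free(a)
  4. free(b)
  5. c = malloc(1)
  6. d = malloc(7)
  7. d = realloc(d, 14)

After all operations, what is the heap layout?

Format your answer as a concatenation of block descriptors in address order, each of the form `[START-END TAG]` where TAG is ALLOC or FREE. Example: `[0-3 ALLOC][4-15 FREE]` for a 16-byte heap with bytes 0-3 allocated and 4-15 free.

Answer: [0-0 ALLOC][1-14 ALLOC][15-45 FREE]

Derivation:
Op 1: a = malloc(12) -> a = 0; heap: [0-11 ALLOC][12-45 FREE]
Op 2: b = malloc(1) -> b = 12; heap: [0-11 ALLOC][12-12 ALLOC][13-45 FREE]
Op 3: free(a) -> (freed a); heap: [0-11 FREE][12-12 ALLOC][13-45 FREE]
Op 4: free(b) -> (freed b); heap: [0-45 FREE]
Op 5: c = malloc(1) -> c = 0; heap: [0-0 ALLOC][1-45 FREE]
Op 6: d = malloc(7) -> d = 1; heap: [0-0 ALLOC][1-7 ALLOC][8-45 FREE]
Op 7: d = realloc(d, 14) -> d = 1; heap: [0-0 ALLOC][1-14 ALLOC][15-45 FREE]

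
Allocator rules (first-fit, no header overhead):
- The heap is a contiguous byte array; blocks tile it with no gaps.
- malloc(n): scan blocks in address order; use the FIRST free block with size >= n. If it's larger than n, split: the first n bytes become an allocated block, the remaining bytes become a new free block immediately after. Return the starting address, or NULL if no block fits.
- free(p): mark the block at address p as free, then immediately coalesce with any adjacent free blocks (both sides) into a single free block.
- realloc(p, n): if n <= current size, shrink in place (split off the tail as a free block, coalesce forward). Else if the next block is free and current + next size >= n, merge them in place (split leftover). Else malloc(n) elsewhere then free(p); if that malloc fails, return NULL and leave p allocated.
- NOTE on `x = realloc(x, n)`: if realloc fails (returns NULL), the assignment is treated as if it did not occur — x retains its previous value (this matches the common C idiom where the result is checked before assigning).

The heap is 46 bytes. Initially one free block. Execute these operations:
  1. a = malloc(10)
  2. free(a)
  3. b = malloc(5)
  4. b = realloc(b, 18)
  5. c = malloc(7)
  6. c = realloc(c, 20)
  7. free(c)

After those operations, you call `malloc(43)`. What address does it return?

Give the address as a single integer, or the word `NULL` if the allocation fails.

Answer: NULL

Derivation:
Op 1: a = malloc(10) -> a = 0; heap: [0-9 ALLOC][10-45 FREE]
Op 2: free(a) -> (freed a); heap: [0-45 FREE]
Op 3: b = malloc(5) -> b = 0; heap: [0-4 ALLOC][5-45 FREE]
Op 4: b = realloc(b, 18) -> b = 0; heap: [0-17 ALLOC][18-45 FREE]
Op 5: c = malloc(7) -> c = 18; heap: [0-17 ALLOC][18-24 ALLOC][25-45 FREE]
Op 6: c = realloc(c, 20) -> c = 18; heap: [0-17 ALLOC][18-37 ALLOC][38-45 FREE]
Op 7: free(c) -> (freed c); heap: [0-17 ALLOC][18-45 FREE]
malloc(43): first-fit scan over [0-17 ALLOC][18-45 FREE] -> NULL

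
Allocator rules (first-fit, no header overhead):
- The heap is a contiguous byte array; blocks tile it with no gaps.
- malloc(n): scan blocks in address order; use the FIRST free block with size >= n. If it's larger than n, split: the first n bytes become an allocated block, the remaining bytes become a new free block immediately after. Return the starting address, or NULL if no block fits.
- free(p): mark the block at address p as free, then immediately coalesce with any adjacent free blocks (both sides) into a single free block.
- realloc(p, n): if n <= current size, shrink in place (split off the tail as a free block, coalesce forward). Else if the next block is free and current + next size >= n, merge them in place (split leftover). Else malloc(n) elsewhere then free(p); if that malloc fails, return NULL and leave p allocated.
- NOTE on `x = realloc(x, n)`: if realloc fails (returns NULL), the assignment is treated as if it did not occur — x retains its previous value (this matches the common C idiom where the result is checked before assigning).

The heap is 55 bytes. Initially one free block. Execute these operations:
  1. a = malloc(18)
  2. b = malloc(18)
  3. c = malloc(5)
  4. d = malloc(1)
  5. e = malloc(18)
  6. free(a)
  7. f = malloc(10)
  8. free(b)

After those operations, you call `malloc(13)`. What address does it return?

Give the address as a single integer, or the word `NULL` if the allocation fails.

Op 1: a = malloc(18) -> a = 0; heap: [0-17 ALLOC][18-54 FREE]
Op 2: b = malloc(18) -> b = 18; heap: [0-17 ALLOC][18-35 ALLOC][36-54 FREE]
Op 3: c = malloc(5) -> c = 36; heap: [0-17 ALLOC][18-35 ALLOC][36-40 ALLOC][41-54 FREE]
Op 4: d = malloc(1) -> d = 41; heap: [0-17 ALLOC][18-35 ALLOC][36-40 ALLOC][41-41 ALLOC][42-54 FREE]
Op 5: e = malloc(18) -> e = NULL; heap: [0-17 ALLOC][18-35 ALLOC][36-40 ALLOC][41-41 ALLOC][42-54 FREE]
Op 6: free(a) -> (freed a); heap: [0-17 FREE][18-35 ALLOC][36-40 ALLOC][41-41 ALLOC][42-54 FREE]
Op 7: f = malloc(10) -> f = 0; heap: [0-9 ALLOC][10-17 FREE][18-35 ALLOC][36-40 ALLOC][41-41 ALLOC][42-54 FREE]
Op 8: free(b) -> (freed b); heap: [0-9 ALLOC][10-35 FREE][36-40 ALLOC][41-41 ALLOC][42-54 FREE]
malloc(13): first-fit scan over [0-9 ALLOC][10-35 FREE][36-40 ALLOC][41-41 ALLOC][42-54 FREE] -> 10

Answer: 10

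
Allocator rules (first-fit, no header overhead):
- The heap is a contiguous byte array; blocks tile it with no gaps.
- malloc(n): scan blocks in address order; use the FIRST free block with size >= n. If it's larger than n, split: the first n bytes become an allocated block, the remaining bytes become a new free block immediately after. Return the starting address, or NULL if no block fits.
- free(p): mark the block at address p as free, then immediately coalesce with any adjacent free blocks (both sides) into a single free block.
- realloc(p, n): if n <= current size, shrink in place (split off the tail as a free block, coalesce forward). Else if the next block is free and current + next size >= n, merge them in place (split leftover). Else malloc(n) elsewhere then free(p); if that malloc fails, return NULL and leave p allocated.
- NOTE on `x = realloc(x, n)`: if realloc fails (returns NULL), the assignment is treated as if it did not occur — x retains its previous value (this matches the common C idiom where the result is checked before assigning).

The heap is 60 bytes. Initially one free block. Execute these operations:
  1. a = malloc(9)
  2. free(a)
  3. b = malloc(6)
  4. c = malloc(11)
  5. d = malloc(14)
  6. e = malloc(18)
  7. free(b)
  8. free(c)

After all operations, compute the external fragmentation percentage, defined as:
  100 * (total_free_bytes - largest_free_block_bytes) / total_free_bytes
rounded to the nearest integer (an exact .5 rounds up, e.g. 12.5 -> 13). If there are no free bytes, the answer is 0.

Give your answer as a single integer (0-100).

Op 1: a = malloc(9) -> a = 0; heap: [0-8 ALLOC][9-59 FREE]
Op 2: free(a) -> (freed a); heap: [0-59 FREE]
Op 3: b = malloc(6) -> b = 0; heap: [0-5 ALLOC][6-59 FREE]
Op 4: c = malloc(11) -> c = 6; heap: [0-5 ALLOC][6-16 ALLOC][17-59 FREE]
Op 5: d = malloc(14) -> d = 17; heap: [0-5 ALLOC][6-16 ALLOC][17-30 ALLOC][31-59 FREE]
Op 6: e = malloc(18) -> e = 31; heap: [0-5 ALLOC][6-16 ALLOC][17-30 ALLOC][31-48 ALLOC][49-59 FREE]
Op 7: free(b) -> (freed b); heap: [0-5 FREE][6-16 ALLOC][17-30 ALLOC][31-48 ALLOC][49-59 FREE]
Op 8: free(c) -> (freed c); heap: [0-16 FREE][17-30 ALLOC][31-48 ALLOC][49-59 FREE]
Free blocks: [17 11] total_free=28 largest=17 -> 100*(28-17)/28 = 1100/28 ≈ 39.286 -> rounds to 39

Answer: 39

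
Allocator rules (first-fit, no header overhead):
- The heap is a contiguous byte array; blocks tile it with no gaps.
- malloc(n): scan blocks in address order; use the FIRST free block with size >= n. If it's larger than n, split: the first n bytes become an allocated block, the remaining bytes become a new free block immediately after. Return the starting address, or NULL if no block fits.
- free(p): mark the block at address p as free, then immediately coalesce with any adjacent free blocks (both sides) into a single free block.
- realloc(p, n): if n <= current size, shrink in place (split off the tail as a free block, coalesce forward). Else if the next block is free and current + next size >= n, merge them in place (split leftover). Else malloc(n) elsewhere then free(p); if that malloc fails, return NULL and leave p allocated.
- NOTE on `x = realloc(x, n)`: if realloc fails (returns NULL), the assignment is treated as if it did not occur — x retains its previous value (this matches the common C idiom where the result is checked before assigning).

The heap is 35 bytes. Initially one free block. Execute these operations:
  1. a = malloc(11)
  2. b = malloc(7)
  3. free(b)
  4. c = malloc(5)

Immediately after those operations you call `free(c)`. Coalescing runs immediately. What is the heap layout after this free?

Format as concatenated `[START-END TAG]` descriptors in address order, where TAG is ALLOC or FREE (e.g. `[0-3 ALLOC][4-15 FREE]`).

Op 1: a = malloc(11) -> a = 0; heap: [0-10 ALLOC][11-34 FREE]
Op 2: b = malloc(7) -> b = 11; heap: [0-10 ALLOC][11-17 ALLOC][18-34 FREE]
Op 3: free(b) -> (freed b); heap: [0-10 ALLOC][11-34 FREE]
Op 4: c = malloc(5) -> c = 11; heap: [0-10 ALLOC][11-15 ALLOC][16-34 FREE]
free(c): c = 11 -> block [11-15 ALLOC]; mark free, coalesce with adjacent free neighbors -> [0-10 ALLOC][11-34 FREE]

Answer: [0-10 ALLOC][11-34 FREE]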